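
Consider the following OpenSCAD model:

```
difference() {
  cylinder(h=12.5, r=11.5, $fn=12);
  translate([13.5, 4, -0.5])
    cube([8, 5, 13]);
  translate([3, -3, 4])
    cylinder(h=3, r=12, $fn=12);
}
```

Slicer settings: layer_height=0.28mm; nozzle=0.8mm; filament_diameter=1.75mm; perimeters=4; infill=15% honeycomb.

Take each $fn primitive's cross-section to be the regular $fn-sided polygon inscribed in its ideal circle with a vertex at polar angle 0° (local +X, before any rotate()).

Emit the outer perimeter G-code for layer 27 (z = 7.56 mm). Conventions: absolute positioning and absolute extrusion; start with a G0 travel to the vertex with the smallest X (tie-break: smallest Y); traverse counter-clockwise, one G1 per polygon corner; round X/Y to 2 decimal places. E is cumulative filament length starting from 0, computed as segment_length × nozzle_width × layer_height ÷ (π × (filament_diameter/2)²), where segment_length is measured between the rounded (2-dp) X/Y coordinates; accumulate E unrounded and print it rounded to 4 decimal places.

G0 X-11.50 Y0.00 Z7.56
G1 X-9.96 Y-5.75 E0.5544
G1 X-5.75 Y-9.96 E1.1088
G1 X0.00 Y-11.50 E1.6632
G1 X5.75 Y-9.96 E2.2176
G1 X9.96 Y-5.75 E2.7720
G1 X11.50 Y0.00 E3.3264
G1 X9.96 Y5.75 E3.8807
G1 X5.75 Y9.96 E4.4352
G1 X0.00 Y11.50 E4.9896
G1 X-5.75 Y9.96 E5.5439
G1 X-9.96 Y5.75 E6.0984
G1 X-11.50 Y0.00 E6.6528

At z = 7.56 mm: the r=11.5 cylinder contributes a regular 12-gon of circumradius 11.5; the cube at (13.5, 4) is present — its section is the full 8×5 rectangle; the cylinder at (3, -3) is absent (z outside [4, 7]); Subtracting the remaining from the first: starting from the r=11.5 cylinder, the 8×5 cube at (13.5, 4) misses the remaining region (no effect) — 1 connected region. The outline is a single polygon with 12 vertices. Extrusion per mm of travel: 0.8 × 0.28 / (π × 0.875²) = 0.093128. Accumulating E over each segment gives final E = 6.6528.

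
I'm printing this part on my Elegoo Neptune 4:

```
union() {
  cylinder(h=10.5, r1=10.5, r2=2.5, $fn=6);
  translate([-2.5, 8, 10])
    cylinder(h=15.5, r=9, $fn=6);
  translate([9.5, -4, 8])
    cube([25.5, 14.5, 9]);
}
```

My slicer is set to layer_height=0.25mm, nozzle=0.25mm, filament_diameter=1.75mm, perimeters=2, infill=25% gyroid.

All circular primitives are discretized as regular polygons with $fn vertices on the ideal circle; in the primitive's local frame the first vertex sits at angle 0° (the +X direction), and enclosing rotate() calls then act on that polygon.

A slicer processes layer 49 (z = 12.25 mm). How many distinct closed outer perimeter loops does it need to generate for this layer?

2

At z = 12.25 mm: the cone is not intersected at this z (z outside [0, 10.5]); the r=9 cylinder at (-2.5, 8) contributes a regular 6-gon of circumradius 9; the 25.5×14.5 cube at (9.5, -4) contributes its full rectangle; Combining (union): the 2 present regions are separate (no shared area or edge), so areas and boundary lengths simply add and each stays a separate island — 2 connected regions. The result has 2 disconnected regions.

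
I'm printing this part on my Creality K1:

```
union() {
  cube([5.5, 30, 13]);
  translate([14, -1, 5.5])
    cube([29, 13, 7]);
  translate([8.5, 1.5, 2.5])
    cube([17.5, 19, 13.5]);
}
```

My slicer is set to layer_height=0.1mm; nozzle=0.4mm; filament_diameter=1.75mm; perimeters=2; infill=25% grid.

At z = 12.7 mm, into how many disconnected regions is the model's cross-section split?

At z = 12.7 mm: the 5.5×30 cube contributes its full rectangle; the cube at (14, -1) is not intersected at this z (z outside [5.5, 12.5]); the cube at (8.5, 1.5) (footprint 17.5×19) is included at this height; Taking the union: the 2 present regions are separate (no shared area or edge), so areas and boundary lengths simply add and each stays a separate island — 2 connected regions. The result has 2 disconnected regions.

2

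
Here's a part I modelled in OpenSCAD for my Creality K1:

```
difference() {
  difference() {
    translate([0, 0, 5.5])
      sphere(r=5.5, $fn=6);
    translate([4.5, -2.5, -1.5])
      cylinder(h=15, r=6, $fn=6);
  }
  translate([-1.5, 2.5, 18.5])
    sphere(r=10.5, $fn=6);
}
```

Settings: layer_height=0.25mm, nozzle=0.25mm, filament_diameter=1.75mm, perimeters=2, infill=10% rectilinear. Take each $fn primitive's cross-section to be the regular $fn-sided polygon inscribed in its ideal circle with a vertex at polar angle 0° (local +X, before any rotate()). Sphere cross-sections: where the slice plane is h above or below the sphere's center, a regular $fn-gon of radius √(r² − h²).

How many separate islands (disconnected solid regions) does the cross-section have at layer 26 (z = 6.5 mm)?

1

At z = 6.5 mm: the r=5.5 sphere contributes a regular 6-gon of circumradius √(5.5²−1²) = 5.408; the cylinder at (4.5, -2.5): section is a regular 6-gon, circumradius r=6; Subtracting the remaining from the first: starting from the r=5.5 sphere, the r=6 cylinder at (4.5, -2.5) partially overlaps it — only the 33.38 mm² overlap (of its 93.53 mm²) is removed, clipping the outline — 1 connected region; the sphere at (-1.5, 2.5) is not intersected at this z (|z−center|=12.000 > r=10.5); Subtracting the remaining from the first: none of the subtracted shapes is present at this height, so the result so far is unchanged — 1 connected region. Overall, the cross-section is a single solid region. Island count = 1.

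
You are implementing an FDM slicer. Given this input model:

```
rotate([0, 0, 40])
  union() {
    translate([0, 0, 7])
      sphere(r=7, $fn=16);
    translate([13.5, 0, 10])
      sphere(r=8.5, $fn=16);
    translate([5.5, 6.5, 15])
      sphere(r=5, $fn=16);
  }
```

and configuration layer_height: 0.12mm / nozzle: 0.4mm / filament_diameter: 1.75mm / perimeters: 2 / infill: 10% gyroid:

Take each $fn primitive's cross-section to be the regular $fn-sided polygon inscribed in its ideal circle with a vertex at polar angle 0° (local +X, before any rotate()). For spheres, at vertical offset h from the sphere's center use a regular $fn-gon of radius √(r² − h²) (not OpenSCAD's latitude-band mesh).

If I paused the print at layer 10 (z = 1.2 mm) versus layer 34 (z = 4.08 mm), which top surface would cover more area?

layer 34 (z = 4.08 mm)

Layer 10 (z = 1.2): the sphere: section is a regular 16-gon, circumradius = √(r²−h²) = √(7²−5.8²) = 3.919 (area = (16/2)·3.919²·sin(360°/16) = 47.02 mm²); the sphere at (13.5, 0) is not intersected at this z (|z−center|=8.800 > r=8.5); the sphere at (5.5, 6.5) does not reach this height (|z−center|=13.800 > r=5); Combining (union): only the r=7 sphere is present, so the union is just that shape — area = 47.02 mm²; (whole slice rotated 40° about Z — lengths, areas and connectivity unchanged). So its area = 47.02 mm². Layer 34 (z = 4.08): the r=7 sphere contributes a regular 16-gon of circumradius √(7²−2.92²) = 6.362 (area = (16/2)·6.362²·sin(360°/16) = 123.91 mm²); the r=8.5 sphere at (13.5, 0) slices to a regular 16-gon of circumradius 6.099 (√(r²−h²) with h=5.92 from center) (area = (16/2)·6.099²·sin(360°/16) = 113.90 mm²); the sphere at (5.5, 6.5) is not intersected at this z (|z−center|=10.920 > r=5); Taking the union: the 2 present regions are separate (no shared area or edge), so areas and boundary lengths simply add and each stays a separate island — area = 237.81 mm²; (whole slice rotated 40° about Z — lengths, areas and connectivity unchanged). So its area = 237.81 mm². Layer 34 is larger (237.81 vs 47.02 mm²).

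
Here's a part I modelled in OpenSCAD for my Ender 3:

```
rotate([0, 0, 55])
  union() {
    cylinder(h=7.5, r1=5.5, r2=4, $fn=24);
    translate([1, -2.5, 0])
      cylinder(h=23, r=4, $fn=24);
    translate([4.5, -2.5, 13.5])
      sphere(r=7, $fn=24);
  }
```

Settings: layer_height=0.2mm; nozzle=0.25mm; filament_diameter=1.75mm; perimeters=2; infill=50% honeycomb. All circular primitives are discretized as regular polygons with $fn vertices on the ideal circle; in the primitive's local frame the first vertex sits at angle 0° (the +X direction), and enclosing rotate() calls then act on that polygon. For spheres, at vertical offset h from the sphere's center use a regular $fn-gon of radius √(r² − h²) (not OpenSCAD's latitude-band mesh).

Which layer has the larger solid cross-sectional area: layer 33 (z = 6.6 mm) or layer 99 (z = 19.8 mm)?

Layer 33 (z = 6.6): the cone contributes a regular 24-gon of circumradius 4.180 (interpolated between r1=5.5 and r2=4 at t=0.880) (area = (24/2)·4.180²·sin(360°/24) = 54.27 mm²); the r=4 cylinder at (1, -2.5) gives a regular 24-gon of circumradius 4 (constant along its height) (area = (24/2)·4.000²·sin(360°/24) = 49.69 mm²); the sphere at (4.5, -2.5): section is a regular 24-gon, circumradius = √(r²−h²) = √(7²−6.9²) = 1.179 (area = (24/2)·1.179²·sin(360°/24) = 4.32 mm²); Taking the union: the regions partially overlap — summed areas 108.28 mm² minus the doubly-counted overlap 33.57 mm² gives 74.71 mm² — area = 74.71 mm²; (whole slice rotated 55° about Z — lengths, areas and connectivity unchanged). So its area = 74.71 mm². Layer 99 (z = 19.8): the cone is not intersected at this z (z outside [0, 7.5]); the cylinder at (1, -2.5): section is a regular 24-gon, circumradius r=4 (area = (24/2)·4.000²·sin(360°/24) = 49.69 mm²); the sphere at (4.5, -2.5): section is a regular 24-gon, circumradius = √(r²−h²) = √(7²−6.3²) = 3.051 (area = (24/2)·3.051²·sin(360°/24) = 28.92 mm²); Combining (union): the regions partially overlap — summed areas 78.61 mm² minus the doubly-counted overlap 14.82 mm² gives 63.79 mm² — area = 63.79 mm²; (whole slice rotated 55° about Z — lengths, areas and connectivity unchanged). So its area = 63.79 mm². Layer 33 is larger (74.71 vs 63.79 mm²).

layer 33 (z = 6.6 mm)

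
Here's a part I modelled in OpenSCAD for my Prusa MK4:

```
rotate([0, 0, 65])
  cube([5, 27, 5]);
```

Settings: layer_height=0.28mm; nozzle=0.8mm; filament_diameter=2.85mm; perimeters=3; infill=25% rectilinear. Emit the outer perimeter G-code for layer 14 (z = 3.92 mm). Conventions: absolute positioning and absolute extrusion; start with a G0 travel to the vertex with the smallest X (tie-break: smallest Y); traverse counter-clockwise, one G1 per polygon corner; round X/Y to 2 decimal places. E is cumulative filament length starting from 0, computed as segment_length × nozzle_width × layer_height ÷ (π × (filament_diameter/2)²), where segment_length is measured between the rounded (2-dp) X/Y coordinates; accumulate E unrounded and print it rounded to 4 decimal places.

G0 X-24.47 Y11.41 Z3.92
G1 X0.00 Y0.00 E0.9480
G1 X2.11 Y4.53 E1.1235
G1 X-22.36 Y15.94 E2.0715
G1 X-24.47 Y11.41 E2.2470

At z = 3.92 mm: the 5×27 cube contributes its full rectangle; (rotated 65° about Z; rotation is an isometry so areas/perimeters/island counts are preserved). The outline is a single polygon with 4 vertices. Extrusion per mm of travel: 0.8 × 0.28 / (π × 1.425²) = 0.035113. Accumulating E over each segment gives final E = 2.2470.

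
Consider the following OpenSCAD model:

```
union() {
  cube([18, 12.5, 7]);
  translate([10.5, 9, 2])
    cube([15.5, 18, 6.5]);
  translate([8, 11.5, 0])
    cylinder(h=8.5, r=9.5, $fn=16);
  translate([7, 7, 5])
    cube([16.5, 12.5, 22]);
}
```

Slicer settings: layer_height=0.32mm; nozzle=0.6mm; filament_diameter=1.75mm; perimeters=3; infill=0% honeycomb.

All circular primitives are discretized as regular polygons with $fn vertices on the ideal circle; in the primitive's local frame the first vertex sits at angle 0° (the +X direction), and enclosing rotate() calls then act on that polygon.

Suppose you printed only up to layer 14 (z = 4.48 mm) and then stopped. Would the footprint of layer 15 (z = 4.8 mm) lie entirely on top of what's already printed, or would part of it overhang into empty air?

entirely on top

Compare the two slices. At z = 4.48: the cube is present — its section is the full 18×12.5 rectangle (area 225.00 mm²); the 15.5×18 cube at (10.5, 9) contributes its full rectangle (area 279.00 mm²); the r=9.5 cylinder at (8, 11.5) gives a regular 16-gon of circumradius 9.5 (constant along its height) (area = (16/2)·9.500²·sin(360°/16) = 276.30 mm²); the cube at (7, 7) does not reach this height (z outside [5, 27]); Combining (union): the regions partially overlap — summed areas 780.30 mm² minus the doubly-counted overlap 216.25 mm² gives 564.04 mm² — area = 564.04 mm². At z = 4.8: the cube (footprint 18×12.5) is included at this height (area 225.00 mm²); the 15.5×18 cube at (10.5, 9) contributes its full rectangle (area 279.00 mm²); the r=9.5 cylinder at (8, 11.5) contributes a regular 16-gon of circumradius 9.5 (area = (16/2)·9.500²·sin(360°/16) = 276.30 mm²); the cube at (7, 7) does not reach this height (z outside [5, 27]); Combining (union): the regions partially overlap — summed areas 780.30 mm² minus the doubly-counted overlap 216.25 mm² gives 564.04 mm² — area = 564.04 mm². Checking containment: the cross-section at z = 4.8 is a subset of the cross-section at z = 4.48.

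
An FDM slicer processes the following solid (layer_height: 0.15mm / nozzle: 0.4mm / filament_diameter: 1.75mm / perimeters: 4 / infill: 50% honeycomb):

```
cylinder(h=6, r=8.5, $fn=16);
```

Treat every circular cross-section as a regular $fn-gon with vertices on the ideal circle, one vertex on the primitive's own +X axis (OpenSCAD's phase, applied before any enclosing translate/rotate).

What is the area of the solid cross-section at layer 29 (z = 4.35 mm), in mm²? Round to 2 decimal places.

221.19 mm²

At z = 4.35 mm: the r=8.5 cylinder contributes a regular 16-gon of circumradius 8.5 (area = (16/2)·8.500²·sin(360°/16) = 221.19 mm²). Overall, the cross-section is a single solid region. Net area = 221.19 mm².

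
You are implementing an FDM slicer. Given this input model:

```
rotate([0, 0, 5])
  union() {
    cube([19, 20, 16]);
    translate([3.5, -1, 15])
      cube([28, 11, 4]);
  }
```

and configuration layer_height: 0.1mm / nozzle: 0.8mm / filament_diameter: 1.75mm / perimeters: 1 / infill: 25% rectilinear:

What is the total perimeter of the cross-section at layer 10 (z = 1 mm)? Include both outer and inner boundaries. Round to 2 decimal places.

78.00 mm

At z = 1 mm: the cube is present — its section is the full 19×20 rectangle (perimeter 78.00 mm); the cube at (3.5, -1) does not reach this height (z outside [15, 19]); Taking the union: only the 19×20 cube is present, so the union is just that shape — boundary = 78.00 mm; (whole slice rotated 5° about Z — lengths, areas and connectivity unchanged). Overall, the cross-section is a single solid region. Total boundary length (outer) = 78.00 mm.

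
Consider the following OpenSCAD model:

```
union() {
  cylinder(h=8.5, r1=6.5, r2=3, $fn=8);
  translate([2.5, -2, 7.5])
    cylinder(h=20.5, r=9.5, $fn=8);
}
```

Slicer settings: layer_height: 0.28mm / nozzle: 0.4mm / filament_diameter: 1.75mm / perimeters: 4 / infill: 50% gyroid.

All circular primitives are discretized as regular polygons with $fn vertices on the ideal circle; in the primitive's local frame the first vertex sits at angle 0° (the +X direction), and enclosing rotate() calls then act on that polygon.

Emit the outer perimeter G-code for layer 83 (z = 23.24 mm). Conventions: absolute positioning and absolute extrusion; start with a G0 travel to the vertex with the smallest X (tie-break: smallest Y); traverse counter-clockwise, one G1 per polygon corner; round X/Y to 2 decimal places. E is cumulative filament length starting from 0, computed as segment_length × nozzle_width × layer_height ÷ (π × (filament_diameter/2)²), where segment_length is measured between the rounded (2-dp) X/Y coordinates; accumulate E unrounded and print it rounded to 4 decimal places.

G0 X-7.00 Y-2.00 Z23.24
G1 X-4.22 Y-8.72 E0.3386
G1 X2.50 Y-11.50 E0.6773
G1 X9.22 Y-8.72 E1.0159
G1 X12.00 Y-2.00 E1.3545
G1 X9.22 Y4.72 E1.6932
G1 X2.50 Y7.50 E2.0318
G1 X-4.22 Y4.72 E2.3704
G1 X-7.00 Y-2.00 E2.7090

At z = 23.24 mm: the cone is absent (z outside [0, 8.5]); the r=9.5 cylinder at (2.5, -2) contributes a regular 8-gon of circumradius 9.5; Taking the union: only the r=9.5 cylinder at (2.5, -2) is present, so the union is just that shape — 1 connected region. The outline is a single polygon with 8 vertices. Extrusion per mm of travel: 0.4 × 0.28 / (π × 0.875²) = 0.046564. Accumulating E over each segment gives final E = 2.7090.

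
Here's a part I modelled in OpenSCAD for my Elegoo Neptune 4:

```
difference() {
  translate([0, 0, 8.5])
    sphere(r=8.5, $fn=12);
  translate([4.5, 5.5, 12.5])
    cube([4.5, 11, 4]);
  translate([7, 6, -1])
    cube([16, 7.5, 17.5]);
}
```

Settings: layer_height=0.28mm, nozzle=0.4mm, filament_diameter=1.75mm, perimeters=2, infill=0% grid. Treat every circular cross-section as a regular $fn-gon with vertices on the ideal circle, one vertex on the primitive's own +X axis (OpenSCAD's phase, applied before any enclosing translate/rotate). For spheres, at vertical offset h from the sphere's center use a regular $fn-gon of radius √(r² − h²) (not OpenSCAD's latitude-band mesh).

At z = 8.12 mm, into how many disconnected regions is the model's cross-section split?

At z = 8.12 mm: the r=8.5 sphere contributes a regular 12-gon of circumradius √(8.5²−0.38²) = 8.492; the cube at (4.5, 5.5) is not intersected at this z (z outside [12.5, 16.5]); the cube at (7, 6) (footprint 16×7.5) is included at this height; After the difference (first − rest): starting from the r=8.5 sphere, the 16×7.5 cube at (7, 6) misses the remaining region (no effect) — 1 connected region. The result has 1 disconnected region.

1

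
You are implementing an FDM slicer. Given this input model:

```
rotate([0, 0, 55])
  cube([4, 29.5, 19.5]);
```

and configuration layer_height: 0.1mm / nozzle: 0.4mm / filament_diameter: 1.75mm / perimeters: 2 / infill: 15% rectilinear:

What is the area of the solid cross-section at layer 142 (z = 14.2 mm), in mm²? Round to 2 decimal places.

118.00 mm²

At z = 14.2 mm: the cube (footprint 4×29.5) is included at this height (area 118.00 mm²); (rotated 55° about Z; rotation is an isometry so areas/perimeters/island counts are preserved). Overall, the cross-section is a single solid region. Net area = 118.00 mm².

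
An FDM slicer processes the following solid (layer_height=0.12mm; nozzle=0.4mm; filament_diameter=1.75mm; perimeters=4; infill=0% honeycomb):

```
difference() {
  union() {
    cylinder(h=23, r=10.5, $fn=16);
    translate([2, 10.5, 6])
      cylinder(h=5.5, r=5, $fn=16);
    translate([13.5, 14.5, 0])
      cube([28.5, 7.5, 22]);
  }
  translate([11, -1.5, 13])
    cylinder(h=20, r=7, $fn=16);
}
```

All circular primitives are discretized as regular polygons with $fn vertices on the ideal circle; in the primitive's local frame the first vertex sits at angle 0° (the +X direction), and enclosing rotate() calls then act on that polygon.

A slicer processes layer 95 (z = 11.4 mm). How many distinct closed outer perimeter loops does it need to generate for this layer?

2

At z = 11.4 mm: the r=10.5 cylinder gives a regular 16-gon of circumradius 10.5 (constant along its height); the cylinder at (2, 10.5): section is a regular 16-gon, circumradius r=5; the 28.5×7.5 cube at (13.5, 14.5) contributes its full rectangle; Taking the union: the regions partially overlap (shared area 31.19 mm²), so overlapping operands fuse into one piece — 2 connected regions; the cylinder at (11, -1.5) is not intersected at this z (z outside [13, 33]); Subtracting the remaining from the first: none of the subtracted shapes is present at this height, so that combined region is unchanged — 2 connected regions. The result has 2 disconnected regions.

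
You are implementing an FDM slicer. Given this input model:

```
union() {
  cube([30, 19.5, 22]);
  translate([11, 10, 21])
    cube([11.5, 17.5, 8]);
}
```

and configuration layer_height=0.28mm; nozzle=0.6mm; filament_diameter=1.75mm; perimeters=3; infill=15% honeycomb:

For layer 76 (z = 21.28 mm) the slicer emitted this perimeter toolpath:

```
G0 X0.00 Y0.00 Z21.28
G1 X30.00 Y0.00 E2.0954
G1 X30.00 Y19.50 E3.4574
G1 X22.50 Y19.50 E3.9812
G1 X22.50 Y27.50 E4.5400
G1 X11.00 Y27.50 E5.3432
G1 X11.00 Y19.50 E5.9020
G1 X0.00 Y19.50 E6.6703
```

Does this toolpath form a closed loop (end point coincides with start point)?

no

Start point (G0): (0.00, 0.00). End point (last G1): the path does not return to the start — open.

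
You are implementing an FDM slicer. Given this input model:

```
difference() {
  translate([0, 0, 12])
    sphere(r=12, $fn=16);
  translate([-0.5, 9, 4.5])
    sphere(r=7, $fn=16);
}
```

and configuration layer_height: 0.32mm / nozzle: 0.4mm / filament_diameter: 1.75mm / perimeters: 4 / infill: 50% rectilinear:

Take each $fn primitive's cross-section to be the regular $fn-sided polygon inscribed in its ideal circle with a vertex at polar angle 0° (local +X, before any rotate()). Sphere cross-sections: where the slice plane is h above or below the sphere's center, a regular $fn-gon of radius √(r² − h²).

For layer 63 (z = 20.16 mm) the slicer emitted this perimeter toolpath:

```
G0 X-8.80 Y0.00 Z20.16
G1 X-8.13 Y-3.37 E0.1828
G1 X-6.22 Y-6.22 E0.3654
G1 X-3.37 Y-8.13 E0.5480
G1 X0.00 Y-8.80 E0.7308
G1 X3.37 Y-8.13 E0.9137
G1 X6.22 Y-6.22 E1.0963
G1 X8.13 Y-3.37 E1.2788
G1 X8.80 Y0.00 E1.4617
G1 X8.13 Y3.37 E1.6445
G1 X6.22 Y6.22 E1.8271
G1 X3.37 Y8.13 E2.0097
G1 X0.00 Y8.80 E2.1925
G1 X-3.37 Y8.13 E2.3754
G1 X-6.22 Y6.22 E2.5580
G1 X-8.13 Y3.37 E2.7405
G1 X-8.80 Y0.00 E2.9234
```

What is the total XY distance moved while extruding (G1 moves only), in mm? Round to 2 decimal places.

Sum the Euclidean lengths of each G1 segment: total = 54.93 mm.

54.93 mm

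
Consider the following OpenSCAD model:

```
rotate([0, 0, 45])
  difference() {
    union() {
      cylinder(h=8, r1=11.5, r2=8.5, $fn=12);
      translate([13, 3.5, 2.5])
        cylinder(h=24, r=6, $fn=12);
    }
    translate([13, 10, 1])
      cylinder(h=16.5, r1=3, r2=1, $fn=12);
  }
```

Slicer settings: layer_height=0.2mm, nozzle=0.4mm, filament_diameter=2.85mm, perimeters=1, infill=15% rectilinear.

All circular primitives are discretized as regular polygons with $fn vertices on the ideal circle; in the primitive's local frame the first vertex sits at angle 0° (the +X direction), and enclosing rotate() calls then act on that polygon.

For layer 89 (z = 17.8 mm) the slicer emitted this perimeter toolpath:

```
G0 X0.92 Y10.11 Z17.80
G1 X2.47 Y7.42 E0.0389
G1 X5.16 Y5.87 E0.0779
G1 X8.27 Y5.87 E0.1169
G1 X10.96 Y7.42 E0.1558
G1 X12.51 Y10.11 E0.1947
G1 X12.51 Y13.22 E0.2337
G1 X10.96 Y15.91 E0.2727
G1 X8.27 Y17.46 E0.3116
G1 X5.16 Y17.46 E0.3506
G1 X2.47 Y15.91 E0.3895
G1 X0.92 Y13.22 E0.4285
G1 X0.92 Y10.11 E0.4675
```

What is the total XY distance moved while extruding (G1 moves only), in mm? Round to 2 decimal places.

Sum the Euclidean lengths of each G1 segment: total = 37.28 mm.

37.28 mm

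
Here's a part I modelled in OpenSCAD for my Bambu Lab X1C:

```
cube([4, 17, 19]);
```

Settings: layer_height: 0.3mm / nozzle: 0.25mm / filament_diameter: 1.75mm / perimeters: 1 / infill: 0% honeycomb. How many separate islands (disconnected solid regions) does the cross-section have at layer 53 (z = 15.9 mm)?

1

At z = 15.9 mm: the cube (footprint 4×17) is included at this height. Overall, the cross-section is a single solid region. Island count = 1.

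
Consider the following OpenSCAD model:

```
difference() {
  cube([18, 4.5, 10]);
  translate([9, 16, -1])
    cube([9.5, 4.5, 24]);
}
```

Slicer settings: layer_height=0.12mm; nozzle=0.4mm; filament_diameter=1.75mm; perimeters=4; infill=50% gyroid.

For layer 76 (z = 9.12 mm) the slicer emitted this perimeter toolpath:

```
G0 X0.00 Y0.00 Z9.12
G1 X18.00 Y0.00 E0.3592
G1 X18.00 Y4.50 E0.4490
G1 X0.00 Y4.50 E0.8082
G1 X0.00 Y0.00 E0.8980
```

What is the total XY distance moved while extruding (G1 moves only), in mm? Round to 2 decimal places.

45.00 mm

Sum the Euclidean lengths of each G1 segment: total = 45.00 mm.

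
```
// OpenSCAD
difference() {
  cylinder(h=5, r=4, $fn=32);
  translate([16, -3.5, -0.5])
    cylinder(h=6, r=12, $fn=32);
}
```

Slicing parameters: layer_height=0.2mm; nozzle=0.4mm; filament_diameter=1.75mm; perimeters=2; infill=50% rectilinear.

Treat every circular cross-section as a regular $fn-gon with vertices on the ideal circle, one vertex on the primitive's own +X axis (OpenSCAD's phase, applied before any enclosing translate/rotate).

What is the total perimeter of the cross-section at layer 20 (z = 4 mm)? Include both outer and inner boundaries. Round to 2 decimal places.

At z = 4 mm: the r=4 cylinder contributes a regular 32-gon of circumradius 4 (perimeter = 2·32·4.000·sin(180°/32) = 25.09 mm); the r=12 cylinder at (16, -3.5) contributes a regular 32-gon of circumradius 12 (perimeter = 2·32·12.000·sin(180°/32) = 75.28 mm); Subtracting the remaining from the first: starting from the r=4 cylinder, the r=12 cylinder at (16, -3.5) misses the remaining region (no effect) — boundary = 25.09 mm. Overall, the cross-section is a single solid region. Total boundary length (outer) = 25.09 mm.

25.09 mm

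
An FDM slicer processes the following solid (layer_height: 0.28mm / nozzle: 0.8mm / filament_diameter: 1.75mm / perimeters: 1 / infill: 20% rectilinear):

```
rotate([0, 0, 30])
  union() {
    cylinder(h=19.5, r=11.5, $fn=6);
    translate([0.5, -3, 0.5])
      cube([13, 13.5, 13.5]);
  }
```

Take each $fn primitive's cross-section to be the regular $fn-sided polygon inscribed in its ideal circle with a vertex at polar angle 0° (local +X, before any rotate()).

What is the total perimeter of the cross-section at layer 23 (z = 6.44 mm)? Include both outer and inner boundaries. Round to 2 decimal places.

At z = 6.44 mm: the cylinder: section is a regular 6-gon, circumradius r=11.5 (perimeter = 2·6·11.500·sin(180°/6) = 69.00 mm); the cube at (0.5, -3) (footprint 13×13.5) is included at this height (perimeter 53.00 mm); Taking the union: the regions partially overlap (shared area 111.32 mm²), so the edge portions inside another operand are dropped and the merged outline is re-measured after clipping — boundary = 79.56 mm; (rotated 30° about Z; rotation is an isometry so areas/perimeters/island counts are preserved). Overall, the cross-section is a single solid region. Total boundary length (outer) = 79.56 mm.

79.56 mm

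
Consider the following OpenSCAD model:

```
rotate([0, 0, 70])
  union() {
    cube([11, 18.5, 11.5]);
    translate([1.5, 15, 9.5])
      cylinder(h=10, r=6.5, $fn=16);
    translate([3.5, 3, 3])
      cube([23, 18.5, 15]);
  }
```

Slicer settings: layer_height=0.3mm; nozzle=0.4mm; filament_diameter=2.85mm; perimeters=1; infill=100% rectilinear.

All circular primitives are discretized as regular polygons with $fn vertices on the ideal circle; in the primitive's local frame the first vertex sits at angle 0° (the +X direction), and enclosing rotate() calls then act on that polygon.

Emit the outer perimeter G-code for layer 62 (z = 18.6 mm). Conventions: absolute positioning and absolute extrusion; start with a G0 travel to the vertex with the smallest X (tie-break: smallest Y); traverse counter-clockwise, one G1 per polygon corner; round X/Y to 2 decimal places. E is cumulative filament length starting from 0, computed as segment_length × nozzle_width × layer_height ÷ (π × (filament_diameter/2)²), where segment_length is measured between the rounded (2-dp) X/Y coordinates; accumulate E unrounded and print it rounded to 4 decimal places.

At z = 18.6 mm: the cube does not reach this height (z outside [0, 11.5]); the cylinder at (1.5, 15): section is a regular 16-gon, circumradius r=6.5; the cube at (3.5, 3) is absent (z outside [3, 18]); Merging all regions: only the r=6.5 cylinder at (1.5, 15) is present, so the union is just that shape — 1 connected region; (rotated 70° about Z; rotation is an isometry so areas/perimeters/island counts are preserved). The outline is a single polygon with 16 vertices. Extrusion per mm of travel: 0.4 × 0.3 / (π × 1.425²) = 0.018811. Accumulating E over each segment gives final E = 0.7632.

G0 X-20.08 Y6.26 Z18.60
G1 X-19.47 Y3.79 E0.0479
G1 X-17.97 Y1.75 E0.0955
G1 X-15.81 Y0.43 E0.1431
G1 X-13.30 Y0.05 E0.1909
G1 X-10.84 Y0.65 E0.2385
G1 X-8.79 Y2.15 E0.2863
G1 X-7.47 Y4.32 E0.3340
G1 X-7.09 Y6.82 E0.3816
G1 X-7.69 Y9.29 E0.4294
G1 X-9.19 Y11.33 E0.4771
G1 X-11.36 Y12.65 E0.5248
G1 X-13.87 Y13.03 E0.5726
G1 X-16.33 Y12.43 E0.6202
G1 X-18.37 Y10.93 E0.6678
G1 X-19.69 Y8.76 E0.7156
G1 X-20.08 Y6.26 E0.7632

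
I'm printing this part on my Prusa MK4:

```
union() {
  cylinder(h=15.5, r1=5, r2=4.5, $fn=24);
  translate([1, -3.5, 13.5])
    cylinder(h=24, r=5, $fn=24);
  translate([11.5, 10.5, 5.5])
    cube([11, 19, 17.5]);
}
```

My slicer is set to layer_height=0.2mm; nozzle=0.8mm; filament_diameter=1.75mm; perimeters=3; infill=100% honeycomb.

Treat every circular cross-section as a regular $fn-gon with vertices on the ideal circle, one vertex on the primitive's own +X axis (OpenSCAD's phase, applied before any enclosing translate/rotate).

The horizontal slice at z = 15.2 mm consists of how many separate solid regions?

2

At z = 15.2 mm: the cone contributes a regular 24-gon of circumradius 4.510 (interpolated between r1=5 and r2=4.5 at t=0.981); the r=5 cylinder at (1, -3.5) gives a regular 24-gon of circumradius 5 (constant along its height); the cube at (11.5, 10.5) (footprint 11×19) is included at this height; Combining (union): the regions partially overlap (shared area 36.53 mm²), so overlapping operands fuse into one piece — 2 connected regions. The result has 2 disconnected regions.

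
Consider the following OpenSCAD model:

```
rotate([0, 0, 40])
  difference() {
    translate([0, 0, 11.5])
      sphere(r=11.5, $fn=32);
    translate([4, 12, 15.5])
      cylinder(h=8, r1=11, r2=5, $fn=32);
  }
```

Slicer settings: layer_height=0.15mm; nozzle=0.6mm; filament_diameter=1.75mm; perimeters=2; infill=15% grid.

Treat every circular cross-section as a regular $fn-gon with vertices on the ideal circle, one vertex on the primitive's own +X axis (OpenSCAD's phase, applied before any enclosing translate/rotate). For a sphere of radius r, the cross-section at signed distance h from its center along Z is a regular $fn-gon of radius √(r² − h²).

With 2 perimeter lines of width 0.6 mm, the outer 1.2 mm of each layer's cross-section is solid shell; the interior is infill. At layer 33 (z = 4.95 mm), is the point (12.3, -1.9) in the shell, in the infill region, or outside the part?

outside

At z = 4.95 mm: the r=11.5 sphere slices to a regular 32-gon of circumradius 9.452 (√(r²−h²) with h=6.55 from center); the cone at (4, 12) is absent (z outside [15.5, 23.5]); Taking the first minus the rest: none of the subtracted shapes is present at this height, so the r=11.5 sphere is unchanged — 1 connected region; (rotated 40° about Z; rotation is an isometry so areas/perimeters/island counts are preserved). Overall, the cross-section is a single solid region. Undo the 40° rotation: the query point maps to (8.201, -9.362) in the un-rotated model frame. The nearest boundary edge runs (5.25, -7.86)→(6.68, -6.68); distance from the point to it = 3.03 mm. The point is not inside any of the regions above, so it lies outside the cross-section (3.03 mm from the nearest boundary).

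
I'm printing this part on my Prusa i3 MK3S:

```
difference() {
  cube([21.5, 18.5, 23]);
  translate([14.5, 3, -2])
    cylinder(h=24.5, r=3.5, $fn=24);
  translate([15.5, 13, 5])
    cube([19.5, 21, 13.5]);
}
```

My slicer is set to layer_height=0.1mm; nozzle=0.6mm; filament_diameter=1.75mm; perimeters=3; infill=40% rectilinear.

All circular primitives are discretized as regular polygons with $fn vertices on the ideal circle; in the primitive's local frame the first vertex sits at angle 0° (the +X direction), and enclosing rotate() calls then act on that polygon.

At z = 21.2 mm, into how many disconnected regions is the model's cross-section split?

At z = 21.2 mm: the cube is present — its section is the full 21.5×18.5 rectangle; the r=3.5 cylinder at (14.5, 3) contributes a regular 24-gon of circumradius 3.5; the cube at (15.5, 13) does not reach this height (z outside [5, 18.5]); Subtracting the remaining from the first: starting from the 21.5×18.5 cube, the r=3.5 cylinder at (14.5, 3) partially overlaps it — only the 36.90 mm² overlap (of its 38.05 mm²) is removed, clipping the outline — 1 connected region. The result has 1 disconnected region.

1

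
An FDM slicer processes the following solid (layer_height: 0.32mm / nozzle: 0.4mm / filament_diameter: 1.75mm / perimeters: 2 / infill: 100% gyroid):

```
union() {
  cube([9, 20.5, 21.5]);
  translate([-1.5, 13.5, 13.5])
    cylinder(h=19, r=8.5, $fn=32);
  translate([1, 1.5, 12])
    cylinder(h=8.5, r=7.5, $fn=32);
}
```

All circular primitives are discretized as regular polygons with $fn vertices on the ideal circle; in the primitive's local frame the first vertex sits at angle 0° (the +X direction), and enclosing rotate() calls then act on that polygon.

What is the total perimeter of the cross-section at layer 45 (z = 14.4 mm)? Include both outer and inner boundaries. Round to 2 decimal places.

81.53 mm

At z = 14.4 mm: the 9×20.5 cube contributes its full rectangle (perimeter 59.00 mm); the cylinder at (-1.5, 13.5): section is a regular 32-gon, circumradius r=8.5 (perimeter = 2·32·8.500·sin(180°/32) = 53.32 mm); the r=7.5 cylinder at (1, 1.5) gives a regular 32-gon of circumradius 7.5 (constant along its height) (perimeter = 2·32·7.500·sin(180°/32) = 47.05 mm); Taking the union: the regions partially overlap (shared area 162.23 mm²), so the edge portions inside another operand are dropped and the merged outline is re-measured after clipping — boundary = 81.53 mm. Overall, the cross-section is a single solid region. Total boundary length (outer) = 81.53 mm.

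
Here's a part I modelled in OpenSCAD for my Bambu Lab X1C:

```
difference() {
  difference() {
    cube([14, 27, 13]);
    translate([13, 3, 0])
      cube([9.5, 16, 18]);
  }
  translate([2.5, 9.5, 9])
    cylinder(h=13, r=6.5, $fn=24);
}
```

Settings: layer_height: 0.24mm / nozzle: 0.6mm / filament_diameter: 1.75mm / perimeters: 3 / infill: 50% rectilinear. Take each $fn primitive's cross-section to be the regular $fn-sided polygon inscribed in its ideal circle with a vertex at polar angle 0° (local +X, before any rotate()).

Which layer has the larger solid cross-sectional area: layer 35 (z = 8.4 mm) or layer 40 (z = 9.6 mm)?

Layer 35 (z = 8.4): the 14×27 cube contributes its full rectangle (area 378.00 mm²); the cube at (13, 3) is present — its section is the full 9.5×16 rectangle (area 152.00 mm²); Taking the first minus the rest: starting from the 14×27 cube (378.00 mm²), the 9.5×16 cube at (13, 3) partially overlaps it — only the 16.00 mm² overlap (of its 152.00 mm²) is removed, clipping the outline — area = 362.00 mm²; the cylinder at (2.5, 9.5) is not intersected at this z (z outside [9, 22]); Taking the first minus the rest: none of the subtracted shapes is present at this height, so that combined region is unchanged — area = 362.00 mm². So its area = 362.00 mm². Layer 40 (z = 9.6): the cube is present — its section is the full 14×27 rectangle (area 378.00 mm²); the cube at (13, 3) is present — its section is the full 9.5×16 rectangle (area 152.00 mm²); Subtracting the remaining from the first: starting from the 14×27 cube (378.00 mm²), the 9.5×16 cube at (13, 3) partially overlaps it — only the 16.00 mm² overlap (of its 152.00 mm²) is removed, clipping the outline — area = 362.00 mm²; the r=6.5 cylinder at (2.5, 9.5) gives a regular 24-gon of circumradius 6.5 (constant along its height) (area = (24/2)·6.500²·sin(360°/24) = 131.22 mm²); Taking the first minus the rest: starting from that combined region (362.00 mm²), the r=6.5 cylinder at (2.5, 9.5) partially overlaps it — only the 97.10 mm² overlap (of its 131.22 mm²) is removed, clipping the outline — area = 264.90 mm². So its area = 264.90 mm². Layer 35 is larger (362.00 vs 264.90 mm²).

layer 35 (z = 8.4 mm)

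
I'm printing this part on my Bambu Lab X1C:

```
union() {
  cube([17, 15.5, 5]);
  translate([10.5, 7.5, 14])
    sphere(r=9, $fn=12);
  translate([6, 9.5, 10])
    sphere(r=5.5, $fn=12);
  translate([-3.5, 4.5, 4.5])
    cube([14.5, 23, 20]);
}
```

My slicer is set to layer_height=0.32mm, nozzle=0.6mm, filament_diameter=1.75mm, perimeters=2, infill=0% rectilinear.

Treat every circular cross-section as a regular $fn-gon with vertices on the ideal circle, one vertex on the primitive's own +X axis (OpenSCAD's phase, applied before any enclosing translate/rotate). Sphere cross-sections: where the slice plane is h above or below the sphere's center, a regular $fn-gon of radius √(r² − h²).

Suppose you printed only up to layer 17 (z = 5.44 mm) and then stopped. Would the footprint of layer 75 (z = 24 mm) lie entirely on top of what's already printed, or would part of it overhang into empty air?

Compare the two slices. At z = 5.44: the cube is not intersected at this z (z outside [0, 5]); the r=9 sphere at (10.5, 7.5) slices to a regular 12-gon of circumradius 2.780 (√(r²−h²) with h=8.56 from center) (area = (12/2)·2.780²·sin(360°/12) = 23.18 mm²); the r=5.5 sphere at (6, 9.5) slices to a regular 12-gon of circumradius 3.075 (√(r²−h²) with h=4.56 from center) (area = (12/2)·3.075²·sin(360°/12) = 28.37 mm²); the cube at (-3.5, 4.5) is present — its section is the full 14.5×23 rectangle (area 333.50 mm²); Taking the union: the regions partially overlap — summed areas 385.05 mm² minus the doubly-counted overlap 42.67 mm² gives 342.38 mm² — area = 342.38 mm². At z = 24: the cube does not reach this height (z outside [0, 5]); the sphere at (10.5, 7.5) is not intersected at this z (|z−center|=10.000 > r=9); the sphere at (6, 9.5) is absent (|z−center|=14.000 > r=5.5); the cube at (-3.5, 4.5) is present — its section is the full 14.5×23 rectangle (area 333.50 mm²); Merging all regions: only the 14.5×23 cube at (-3.5, 4.5) is present, so the union is just that shape — area = 333.50 mm². Checking containment: the cross-section at z = 24 is a subset of the cross-section at z = 5.44.

entirely on top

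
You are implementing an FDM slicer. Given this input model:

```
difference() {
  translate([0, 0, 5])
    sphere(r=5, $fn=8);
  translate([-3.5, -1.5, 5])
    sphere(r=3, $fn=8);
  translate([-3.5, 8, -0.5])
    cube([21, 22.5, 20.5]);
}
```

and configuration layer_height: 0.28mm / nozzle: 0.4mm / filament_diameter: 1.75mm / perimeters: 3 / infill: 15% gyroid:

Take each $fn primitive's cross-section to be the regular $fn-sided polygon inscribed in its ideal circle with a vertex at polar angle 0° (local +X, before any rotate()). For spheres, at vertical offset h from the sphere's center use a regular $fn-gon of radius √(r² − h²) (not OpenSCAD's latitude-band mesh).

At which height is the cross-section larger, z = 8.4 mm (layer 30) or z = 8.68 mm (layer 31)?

Layer 30 (z = 8.4): the r=5 sphere slices to a regular 8-gon of circumradius 3.666 (√(r²−h²) with h=3.4 from center) (area = (8/2)·3.666²·sin(360°/8) = 38.01 mm²); the sphere at (-3.5, -1.5) is not intersected at this z (|z−center|=3.400 > r=3); the cube at (-3.5, 8) is present — its section is the full 21×22.5 rectangle (area 472.50 mm²); Subtracting the remaining from the first: starting from the r=5 sphere (38.01 mm²), the 21×22.5 cube at (-3.5, 8) misses the remaining region (no effect) — area = 38.01 mm². So its area = 38.01 mm². Layer 31 (z = 8.68): the sphere: section is a regular 8-gon, circumradius = √(r²−h²) = √(5²−3.68²) = 3.385 (area = (8/2)·3.385²·sin(360°/8) = 32.41 mm²); the sphere at (-3.5, -1.5) does not reach this height (|z−center|=3.680 > r=3); the cube at (-3.5, 8) (footprint 21×22.5) is included at this height (area 472.50 mm²); Taking the first minus the rest: starting from the r=5 sphere (32.41 mm²), the 21×22.5 cube at (-3.5, 8) misses the remaining region (no effect) — area = 32.41 mm². So its area = 32.41 mm². Layer 30 is larger (38.01 vs 32.41 mm²).

layer 30 (z = 8.4 mm)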